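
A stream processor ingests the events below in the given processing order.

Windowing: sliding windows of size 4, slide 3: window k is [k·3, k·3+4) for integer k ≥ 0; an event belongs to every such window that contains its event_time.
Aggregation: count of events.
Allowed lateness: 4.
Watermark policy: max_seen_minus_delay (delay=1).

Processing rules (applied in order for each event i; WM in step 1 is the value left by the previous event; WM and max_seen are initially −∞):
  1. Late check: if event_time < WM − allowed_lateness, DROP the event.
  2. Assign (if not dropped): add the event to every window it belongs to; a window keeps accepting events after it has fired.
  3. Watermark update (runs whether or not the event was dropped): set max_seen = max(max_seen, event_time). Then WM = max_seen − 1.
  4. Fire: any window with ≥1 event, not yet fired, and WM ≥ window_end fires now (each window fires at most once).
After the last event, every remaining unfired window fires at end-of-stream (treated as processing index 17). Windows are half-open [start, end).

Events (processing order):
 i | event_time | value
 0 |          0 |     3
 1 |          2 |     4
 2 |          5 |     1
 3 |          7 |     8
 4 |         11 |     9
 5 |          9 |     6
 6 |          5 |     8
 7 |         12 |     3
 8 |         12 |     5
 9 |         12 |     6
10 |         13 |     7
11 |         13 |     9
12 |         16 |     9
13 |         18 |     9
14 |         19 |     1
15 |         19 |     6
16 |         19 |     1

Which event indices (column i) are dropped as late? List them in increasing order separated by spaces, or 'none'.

i=0 t=0 v=3: → [0,4); WM=-1
i=1 t=2 v=4: → [0,4); WM=1
i=2 t=5 v=1: → [3,7); WM=4; [0,4) fires=2
i=3 t=7 v=8: → [6,10); WM=6
i=4 t=11 v=9: → [9,13); WM=10; [3,7) fires=1 [6,10) fires=1
i=5 t=9 v=6: → [9,13),[6,10); WM=10
i=6 t=5 v=8: DROP (t<10-4); WM=10
i=7 t=12 v=3: → [12,16),[9,13); WM=11
i=8 t=12 v=5: → [12,16),[9,13); WM=11
i=9 t=12 v=6: → [12,16),[9,13); WM=11
i=10 t=13 v=7: → [12,16); WM=12
i=11 t=13 v=9: → [12,16); WM=12
i=12 t=16 v=9: → [15,19); WM=15; [9,13) fires=5
i=13 t=18 v=9: → [18,22),[15,19); WM=17; [12,16) fires=5
i=14 t=19 v=1: → [18,22); WM=18
i=15 t=19 v=6: → [18,22); WM=18
i=16 t=19 v=1: → [18,22); WM=18

6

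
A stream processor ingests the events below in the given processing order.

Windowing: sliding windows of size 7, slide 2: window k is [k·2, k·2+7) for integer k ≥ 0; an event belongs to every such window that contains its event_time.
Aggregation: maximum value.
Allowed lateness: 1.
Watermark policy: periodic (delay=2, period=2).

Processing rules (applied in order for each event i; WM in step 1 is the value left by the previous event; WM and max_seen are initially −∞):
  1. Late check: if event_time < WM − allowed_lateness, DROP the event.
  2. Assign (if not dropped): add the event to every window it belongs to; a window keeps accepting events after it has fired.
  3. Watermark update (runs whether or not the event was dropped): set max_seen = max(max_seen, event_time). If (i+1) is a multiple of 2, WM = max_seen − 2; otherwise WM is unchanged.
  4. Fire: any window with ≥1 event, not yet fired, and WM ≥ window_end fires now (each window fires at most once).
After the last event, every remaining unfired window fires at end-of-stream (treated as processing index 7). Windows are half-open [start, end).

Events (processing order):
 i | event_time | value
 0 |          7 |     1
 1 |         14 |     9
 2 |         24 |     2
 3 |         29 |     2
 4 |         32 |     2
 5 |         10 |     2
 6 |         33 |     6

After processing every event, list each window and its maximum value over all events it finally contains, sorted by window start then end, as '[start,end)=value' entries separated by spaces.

[2,9)=1 [4,11)=1 [6,13)=1 [8,15)=9 [10,17)=9 [12,19)=9 [14,21)=9 [18,25)=2 [20,27)=2 [22,29)=2 [24,31)=2 [26,33)=2 [28,35)=6 [30,37)=6 [32,39)=6

i=0 t=7 v=1: → [6,13),[4,11),[2,9); WM=−∞
i=1 t=14 v=9: → [14,21),[12,19),[10,17),[8,15); WM=12; [2,9) fires=1 [4,11) fires=1
i=2 t=24 v=2: → [24,31),[22,29),[20,27),[18,25); WM=12
i=3 t=29 v=2: → [28,35),[26,33),[24,31); WM=27; [6,13) fires=1 [8,15) fires=9 [10,17) fires=9 [12,19) fires=9 [14,21) fires=9 [18,25) fires=2 [20,27) fires=2
i=4 t=32 v=2: → [32,39),[30,37),[28,35),[26,33); WM=27
i=5 t=10 v=2: DROP (t<27-1); WM=30; [22,29) fires=2
i=6 t=33 v=6: → [32,39),[30,37),[28,35); WM=30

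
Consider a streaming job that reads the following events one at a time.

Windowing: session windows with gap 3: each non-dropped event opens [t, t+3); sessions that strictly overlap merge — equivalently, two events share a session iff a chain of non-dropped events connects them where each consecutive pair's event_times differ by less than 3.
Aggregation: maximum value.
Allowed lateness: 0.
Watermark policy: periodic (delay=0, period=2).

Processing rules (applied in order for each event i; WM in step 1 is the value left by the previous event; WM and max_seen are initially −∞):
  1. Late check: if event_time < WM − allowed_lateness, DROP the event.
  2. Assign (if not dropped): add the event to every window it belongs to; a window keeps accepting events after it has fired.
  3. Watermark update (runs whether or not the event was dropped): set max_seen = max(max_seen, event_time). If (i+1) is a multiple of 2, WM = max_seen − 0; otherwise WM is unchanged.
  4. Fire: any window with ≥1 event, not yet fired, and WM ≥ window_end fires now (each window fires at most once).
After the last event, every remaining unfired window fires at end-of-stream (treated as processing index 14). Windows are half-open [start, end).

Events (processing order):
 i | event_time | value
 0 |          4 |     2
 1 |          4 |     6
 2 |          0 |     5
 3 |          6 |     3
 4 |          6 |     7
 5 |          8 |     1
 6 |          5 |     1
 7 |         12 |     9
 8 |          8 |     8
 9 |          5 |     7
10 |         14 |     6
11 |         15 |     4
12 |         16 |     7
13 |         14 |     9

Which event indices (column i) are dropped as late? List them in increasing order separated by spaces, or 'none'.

2 6 8 9 13

i=0 t=4 v=2: → [4,7); WM=−∞
i=1 t=4 v=6: → [4,7); WM=4
i=2 t=0 v=5: DROP (t<4-0); WM=4
i=3 t=6 v=3: → [4,9); WM=6
i=4 t=6 v=7: → [4,9); WM=6
i=5 t=8 v=1: → [4,11); WM=8
i=6 t=5 v=1: DROP (t<8-0); WM=8
i=7 t=12 v=9: → [12,15); WM=12
i=8 t=8 v=8: DROP (t<12-0); WM=12
i=9 t=5 v=7: DROP (t<12-0); WM=12
i=10 t=14 v=6: → [12,17); WM=12
i=11 t=15 v=4: → [12,18); WM=15
i=12 t=16 v=7: → [12,19); WM=15
i=13 t=14 v=9: DROP (t<15-0); WM=16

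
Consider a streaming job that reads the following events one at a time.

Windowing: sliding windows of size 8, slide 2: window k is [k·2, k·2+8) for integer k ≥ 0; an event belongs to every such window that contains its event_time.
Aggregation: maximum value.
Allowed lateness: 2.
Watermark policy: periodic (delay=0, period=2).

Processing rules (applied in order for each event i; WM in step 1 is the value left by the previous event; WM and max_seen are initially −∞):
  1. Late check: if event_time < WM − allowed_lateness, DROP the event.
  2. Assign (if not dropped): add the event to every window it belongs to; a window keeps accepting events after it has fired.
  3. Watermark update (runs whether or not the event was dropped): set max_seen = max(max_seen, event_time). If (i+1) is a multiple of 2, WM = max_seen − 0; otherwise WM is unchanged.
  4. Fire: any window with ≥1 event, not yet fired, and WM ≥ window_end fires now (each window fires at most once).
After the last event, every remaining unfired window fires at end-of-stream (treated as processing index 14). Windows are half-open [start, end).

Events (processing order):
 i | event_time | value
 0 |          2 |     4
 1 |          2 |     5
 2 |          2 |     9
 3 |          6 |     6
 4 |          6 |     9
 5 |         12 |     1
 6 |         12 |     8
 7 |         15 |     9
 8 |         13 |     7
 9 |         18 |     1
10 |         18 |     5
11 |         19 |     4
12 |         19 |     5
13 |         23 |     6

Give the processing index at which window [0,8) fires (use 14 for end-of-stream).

i=0 t=2 v=4: → [2,10),[0,8); WM=−∞
i=1 t=2 v=5: → [2,10),[0,8); WM=2
i=2 t=2 v=9: → [2,10),[0,8); WM=2
i=3 t=6 v=6: → [6,14),[4,12),[2,10),[0,8); WM=6
i=4 t=6 v=9: → [6,14),[4,12),[2,10),[0,8); WM=6
i=5 t=12 v=1: → [12,20),[10,18),[8,16),[6,14); WM=12; [0,8) fires=9 [2,10) fires=9 [4,12) fires=9
i=6 t=12 v=8: → [12,20),[10,18),[8,16),[6,14); WM=12
i=7 t=15 v=9: → [14,22),[12,20),[10,18),[8,16); WM=15; [6,14) fires=9
i=8 t=13 v=7: → [12,20),[10,18),[8,16),[6,14); WM=15
i=9 t=18 v=1: → [18,26),[16,24),[14,22),[12,20); WM=18; [8,16) fires=9 [10,18) fires=9
i=10 t=18 v=5: → [18,26),[16,24),[14,22),[12,20); WM=18
i=11 t=19 v=4: → [18,26),[16,24),[14,22),[12,20); WM=19
i=12 t=19 v=5: → [18,26),[16,24),[14,22),[12,20); WM=19
i=13 t=23 v=6: → [22,30),[20,28),[18,26),[16,24); WM=23; [12,20) fires=9 [14,22) fires=9

5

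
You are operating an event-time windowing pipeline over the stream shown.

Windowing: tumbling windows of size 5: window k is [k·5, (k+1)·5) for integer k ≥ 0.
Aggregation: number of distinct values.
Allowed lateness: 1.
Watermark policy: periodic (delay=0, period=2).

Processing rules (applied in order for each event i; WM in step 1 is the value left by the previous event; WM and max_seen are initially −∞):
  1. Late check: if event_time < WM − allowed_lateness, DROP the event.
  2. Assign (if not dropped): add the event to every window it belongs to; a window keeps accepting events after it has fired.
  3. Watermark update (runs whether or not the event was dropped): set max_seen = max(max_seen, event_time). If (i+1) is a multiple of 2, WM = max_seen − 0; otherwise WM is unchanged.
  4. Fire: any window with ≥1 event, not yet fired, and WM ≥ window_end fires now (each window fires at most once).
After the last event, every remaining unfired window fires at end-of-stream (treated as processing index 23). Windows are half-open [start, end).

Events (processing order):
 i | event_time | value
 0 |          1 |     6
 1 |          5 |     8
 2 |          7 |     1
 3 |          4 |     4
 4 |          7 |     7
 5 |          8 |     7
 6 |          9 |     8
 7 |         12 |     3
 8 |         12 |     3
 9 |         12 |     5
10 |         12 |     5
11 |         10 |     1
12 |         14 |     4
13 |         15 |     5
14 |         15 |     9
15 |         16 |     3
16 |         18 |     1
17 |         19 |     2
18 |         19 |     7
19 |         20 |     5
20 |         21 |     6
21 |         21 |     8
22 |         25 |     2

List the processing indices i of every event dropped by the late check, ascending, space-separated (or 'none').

i=0 t=1 v=6: → [0,5); WM=−∞
i=1 t=5 v=8: → [5,10); WM=5; [0,5) fires=1
i=2 t=7 v=1: → [5,10); WM=5
i=3 t=4 v=4: → [0,5); WM=7
i=4 t=7 v=7: → [5,10); WM=7
i=5 t=8 v=7: → [5,10); WM=8
i=6 t=9 v=8: → [5,10); WM=8
i=7 t=12 v=3: → [10,15); WM=12; [5,10) fires=3
i=8 t=12 v=3: → [10,15); WM=12
i=9 t=12 v=5: → [10,15); WM=12
i=10 t=12 v=5: → [10,15); WM=12
i=11 t=10 v=1: DROP (t<12-1); WM=12
i=12 t=14 v=4: → [10,15); WM=12
i=13 t=15 v=5: → [15,20); WM=15; [10,15) fires=3
i=14 t=15 v=9: → [15,20); WM=15
i=15 t=16 v=3: → [15,20); WM=16
i=16 t=18 v=1: → [15,20); WM=16
i=17 t=19 v=2: → [15,20); WM=19
i=18 t=19 v=7: → [15,20); WM=19
i=19 t=20 v=5: → [20,25); WM=20; [15,20) fires=6
i=20 t=21 v=6: → [20,25); WM=20
i=21 t=21 v=8: → [20,25); WM=21
i=22 t=25 v=2: → [25,30); WM=21

11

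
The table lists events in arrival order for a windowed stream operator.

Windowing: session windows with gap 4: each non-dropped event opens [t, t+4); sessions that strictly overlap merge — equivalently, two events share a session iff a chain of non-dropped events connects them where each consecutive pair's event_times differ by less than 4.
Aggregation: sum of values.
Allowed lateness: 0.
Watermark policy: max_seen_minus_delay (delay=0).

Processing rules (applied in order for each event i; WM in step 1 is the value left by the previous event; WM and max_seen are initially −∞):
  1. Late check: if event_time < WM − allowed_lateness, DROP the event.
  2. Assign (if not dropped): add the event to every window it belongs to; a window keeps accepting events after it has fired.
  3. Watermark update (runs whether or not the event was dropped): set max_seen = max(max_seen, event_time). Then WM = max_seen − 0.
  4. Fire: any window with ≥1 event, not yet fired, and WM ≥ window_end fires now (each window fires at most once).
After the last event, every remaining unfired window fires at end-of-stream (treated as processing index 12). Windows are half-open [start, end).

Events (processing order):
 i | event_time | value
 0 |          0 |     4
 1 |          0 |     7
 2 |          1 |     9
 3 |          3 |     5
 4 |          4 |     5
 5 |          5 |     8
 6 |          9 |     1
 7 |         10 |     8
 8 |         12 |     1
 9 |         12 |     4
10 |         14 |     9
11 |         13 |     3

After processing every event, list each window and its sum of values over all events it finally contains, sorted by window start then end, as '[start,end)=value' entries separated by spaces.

[0,9)=38 [9,18)=23

i=0 t=0 v=4: → [0,4); WM=0
i=1 t=0 v=7: → [0,4); WM=0
i=2 t=1 v=9: → [0,5); WM=1
i=3 t=3 v=5: → [0,7); WM=3
i=4 t=4 v=5: → [0,8); WM=4
i=5 t=5 v=8: → [0,9); WM=5
i=6 t=9 v=1: → [9,13); WM=9
i=7 t=10 v=8: → [9,14); WM=10
i=8 t=12 v=1: → [9,16); WM=12
i=9 t=12 v=4: → [9,16); WM=12
i=10 t=14 v=9: → [9,18); WM=14
i=11 t=13 v=3: DROP (t<14-0); WM=14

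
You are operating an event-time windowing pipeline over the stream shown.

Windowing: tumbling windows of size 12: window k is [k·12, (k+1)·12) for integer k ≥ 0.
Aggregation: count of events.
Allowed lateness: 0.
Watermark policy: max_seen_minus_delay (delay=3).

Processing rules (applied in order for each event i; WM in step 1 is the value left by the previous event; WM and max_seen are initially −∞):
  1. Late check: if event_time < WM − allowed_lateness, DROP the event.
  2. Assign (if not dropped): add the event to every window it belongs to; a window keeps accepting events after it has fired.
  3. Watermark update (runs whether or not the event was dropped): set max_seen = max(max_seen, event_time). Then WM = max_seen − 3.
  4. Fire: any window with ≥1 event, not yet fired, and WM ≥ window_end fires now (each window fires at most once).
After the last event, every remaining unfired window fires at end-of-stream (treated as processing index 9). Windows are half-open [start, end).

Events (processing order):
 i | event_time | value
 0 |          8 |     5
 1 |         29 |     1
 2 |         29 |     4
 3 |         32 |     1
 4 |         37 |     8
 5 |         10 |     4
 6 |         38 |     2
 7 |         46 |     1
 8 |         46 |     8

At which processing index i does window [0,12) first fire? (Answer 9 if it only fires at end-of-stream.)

1

i=0 t=8 v=5: → [0,12); WM=5
i=1 t=29 v=1: → [24,36); WM=26; [0,12) fires=1
i=2 t=29 v=4: → [24,36); WM=26
i=3 t=32 v=1: → [24,36); WM=29
i=4 t=37 v=8: → [36,48); WM=34
i=5 t=10 v=4: DROP (t<34-0); WM=34
i=6 t=38 v=2: → [36,48); WM=35
i=7 t=46 v=1: → [36,48); WM=43; [24,36) fires=3
i=8 t=46 v=8: → [36,48); WM=43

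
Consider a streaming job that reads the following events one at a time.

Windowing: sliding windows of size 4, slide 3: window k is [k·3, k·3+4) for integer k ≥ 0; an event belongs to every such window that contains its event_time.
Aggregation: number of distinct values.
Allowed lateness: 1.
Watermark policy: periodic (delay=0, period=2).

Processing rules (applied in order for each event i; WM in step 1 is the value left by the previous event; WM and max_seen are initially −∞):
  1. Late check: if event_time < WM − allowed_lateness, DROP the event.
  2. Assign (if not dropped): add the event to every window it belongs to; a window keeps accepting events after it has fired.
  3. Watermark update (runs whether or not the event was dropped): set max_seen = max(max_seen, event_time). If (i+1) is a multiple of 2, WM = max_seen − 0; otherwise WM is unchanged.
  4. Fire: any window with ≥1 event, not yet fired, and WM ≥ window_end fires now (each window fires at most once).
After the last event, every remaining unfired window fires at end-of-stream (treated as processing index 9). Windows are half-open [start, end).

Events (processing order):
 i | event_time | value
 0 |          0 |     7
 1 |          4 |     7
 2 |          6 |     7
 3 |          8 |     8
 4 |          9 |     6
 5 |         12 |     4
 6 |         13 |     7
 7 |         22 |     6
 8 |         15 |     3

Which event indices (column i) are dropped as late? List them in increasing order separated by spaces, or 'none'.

i=0 t=0 v=7: → [0,4); WM=−∞
i=1 t=4 v=7: → [3,7); WM=4; [0,4) fires=1
i=2 t=6 v=7: → [6,10),[3,7); WM=4
i=3 t=8 v=8: → [6,10); WM=8; [3,7) fires=1
i=4 t=9 v=6: → [9,13),[6,10); WM=8
i=5 t=12 v=4: → [12,16),[9,13); WM=12; [6,10) fires=3
i=6 t=13 v=7: → [12,16); WM=12
i=7 t=22 v=6: → [21,25); WM=22; [9,13) fires=2 [12,16) fires=2
i=8 t=15 v=3: DROP (t<22-1); WM=22

8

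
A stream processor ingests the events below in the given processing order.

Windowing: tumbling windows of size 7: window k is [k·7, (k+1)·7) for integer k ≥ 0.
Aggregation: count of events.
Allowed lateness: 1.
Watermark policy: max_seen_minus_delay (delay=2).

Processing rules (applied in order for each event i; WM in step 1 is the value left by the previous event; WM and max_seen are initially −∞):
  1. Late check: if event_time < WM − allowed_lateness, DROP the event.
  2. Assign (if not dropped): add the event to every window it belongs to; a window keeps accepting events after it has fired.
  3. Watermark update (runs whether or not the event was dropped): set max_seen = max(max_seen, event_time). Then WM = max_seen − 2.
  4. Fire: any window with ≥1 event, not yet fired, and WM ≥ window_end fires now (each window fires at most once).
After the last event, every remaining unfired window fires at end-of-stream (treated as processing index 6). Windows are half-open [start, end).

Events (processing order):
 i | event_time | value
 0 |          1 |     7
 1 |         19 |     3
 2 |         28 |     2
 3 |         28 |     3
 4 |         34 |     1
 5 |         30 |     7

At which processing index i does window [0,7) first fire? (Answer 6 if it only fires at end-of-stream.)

i=0 t=1 v=7: → [0,7); WM=-1
i=1 t=19 v=3: → [14,21); WM=17; [0,7) fires=1
i=2 t=28 v=2: → [28,35); WM=26; [14,21) fires=1
i=3 t=28 v=3: → [28,35); WM=26
i=4 t=34 v=1: → [28,35); WM=32
i=5 t=30 v=7: DROP (t<32-1); WM=32

1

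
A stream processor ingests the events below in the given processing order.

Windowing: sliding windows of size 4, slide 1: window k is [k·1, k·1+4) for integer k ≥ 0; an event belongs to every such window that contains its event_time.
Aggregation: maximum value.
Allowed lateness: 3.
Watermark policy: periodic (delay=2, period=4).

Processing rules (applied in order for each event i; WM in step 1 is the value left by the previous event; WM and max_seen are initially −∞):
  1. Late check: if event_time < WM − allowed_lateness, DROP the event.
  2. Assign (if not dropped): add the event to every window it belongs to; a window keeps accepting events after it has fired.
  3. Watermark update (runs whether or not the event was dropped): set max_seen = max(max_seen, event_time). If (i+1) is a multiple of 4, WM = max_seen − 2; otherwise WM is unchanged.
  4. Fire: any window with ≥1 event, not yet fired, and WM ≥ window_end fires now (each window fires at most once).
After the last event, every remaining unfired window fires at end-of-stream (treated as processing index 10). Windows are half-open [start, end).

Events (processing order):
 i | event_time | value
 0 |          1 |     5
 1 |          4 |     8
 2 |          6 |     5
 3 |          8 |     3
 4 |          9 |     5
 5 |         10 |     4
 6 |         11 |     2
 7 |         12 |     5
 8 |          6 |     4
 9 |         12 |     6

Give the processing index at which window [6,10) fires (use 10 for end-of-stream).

7

i=0 t=1 v=5: → [1,5),[0,4); WM=−∞
i=1 t=4 v=8: → [4,8),[3,7),[2,6),[1,5); WM=−∞
i=2 t=6 v=5: → [6,10),[5,9),[4,8),[3,7); WM=−∞
i=3 t=8 v=3: → [8,12),[7,11),[6,10),[5,9); WM=6; [0,4) fires=5 [1,5) fires=8 [2,6) fires=8
i=4 t=9 v=5: → [9,13),[8,12),[7,11),[6,10); WM=6
i=5 t=10 v=4: → [10,14),[9,13),[8,12),[7,11); WM=6
i=6 t=11 v=2: → [11,15),[10,14),[9,13),[8,12); WM=6
i=7 t=12 v=5: → [12,16),[11,15),[10,14),[9,13); WM=10; [3,7) fires=8 [4,8) fires=8 [5,9) fires=5 [6,10) fires=5
i=8 t=6 v=4: DROP (t<10-3); WM=10
i=9 t=12 v=6: → [12,16),[11,15),[10,14),[9,13); WM=10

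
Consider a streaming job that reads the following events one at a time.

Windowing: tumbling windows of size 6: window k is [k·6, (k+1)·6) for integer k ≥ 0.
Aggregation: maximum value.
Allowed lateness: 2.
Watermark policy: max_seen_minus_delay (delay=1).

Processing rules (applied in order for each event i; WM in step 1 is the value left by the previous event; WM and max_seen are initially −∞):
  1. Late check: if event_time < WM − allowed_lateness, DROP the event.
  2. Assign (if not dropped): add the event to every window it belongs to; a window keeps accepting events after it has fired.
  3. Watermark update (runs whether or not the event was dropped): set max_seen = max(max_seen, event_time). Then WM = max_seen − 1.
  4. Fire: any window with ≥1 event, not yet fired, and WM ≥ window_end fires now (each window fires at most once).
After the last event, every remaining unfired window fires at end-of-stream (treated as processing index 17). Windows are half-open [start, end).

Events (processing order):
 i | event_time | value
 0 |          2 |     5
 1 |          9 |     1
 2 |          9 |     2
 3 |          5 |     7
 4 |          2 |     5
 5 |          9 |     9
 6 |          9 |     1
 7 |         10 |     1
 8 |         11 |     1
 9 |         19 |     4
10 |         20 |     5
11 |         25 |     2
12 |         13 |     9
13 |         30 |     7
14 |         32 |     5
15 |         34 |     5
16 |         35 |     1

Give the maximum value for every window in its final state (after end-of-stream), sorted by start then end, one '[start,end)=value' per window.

[0,6)=5 [6,12)=9 [18,24)=5 [24,30)=2 [30,36)=7

i=0 t=2 v=5: → [0,6); WM=1
i=1 t=9 v=1: → [6,12); WM=8; [0,6) fires=5
i=2 t=9 v=2: → [6,12); WM=8
i=3 t=5 v=7: DROP (t<8-2); WM=8
i=4 t=2 v=5: DROP (t<8-2); WM=8
i=5 t=9 v=9: → [6,12); WM=8
i=6 t=9 v=1: → [6,12); WM=8
i=7 t=10 v=1: → [6,12); WM=9
i=8 t=11 v=1: → [6,12); WM=10
i=9 t=19 v=4: → [18,24); WM=18; [6,12) fires=9
i=10 t=20 v=5: → [18,24); WM=19
i=11 t=25 v=2: → [24,30); WM=24; [18,24) fires=5
i=12 t=13 v=9: DROP (t<24-2); WM=24
i=13 t=30 v=7: → [30,36); WM=29
i=14 t=32 v=5: → [30,36); WM=31; [24,30) fires=2
i=15 t=34 v=5: → [30,36); WM=33
i=16 t=35 v=1: → [30,36); WM=34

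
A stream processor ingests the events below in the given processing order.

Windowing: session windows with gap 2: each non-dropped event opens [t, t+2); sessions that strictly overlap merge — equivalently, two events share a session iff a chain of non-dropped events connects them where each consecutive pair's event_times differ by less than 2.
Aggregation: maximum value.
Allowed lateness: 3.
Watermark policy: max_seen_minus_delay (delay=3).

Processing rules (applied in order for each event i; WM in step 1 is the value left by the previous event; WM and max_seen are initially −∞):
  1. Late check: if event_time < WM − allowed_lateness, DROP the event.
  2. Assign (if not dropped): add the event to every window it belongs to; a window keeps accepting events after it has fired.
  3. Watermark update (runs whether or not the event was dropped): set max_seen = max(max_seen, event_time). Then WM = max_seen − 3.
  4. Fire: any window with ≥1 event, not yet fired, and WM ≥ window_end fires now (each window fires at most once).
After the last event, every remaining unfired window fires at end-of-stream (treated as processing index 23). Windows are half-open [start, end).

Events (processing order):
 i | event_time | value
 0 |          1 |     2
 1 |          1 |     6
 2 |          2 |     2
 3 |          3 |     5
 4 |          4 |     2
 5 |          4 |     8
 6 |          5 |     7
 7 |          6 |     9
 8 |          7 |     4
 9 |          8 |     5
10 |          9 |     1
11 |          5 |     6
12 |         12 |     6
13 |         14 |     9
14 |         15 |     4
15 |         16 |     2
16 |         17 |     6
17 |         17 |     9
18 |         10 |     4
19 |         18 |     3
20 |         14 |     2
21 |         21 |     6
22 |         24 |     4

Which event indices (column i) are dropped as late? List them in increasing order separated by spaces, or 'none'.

18

i=0 t=1 v=2: → [1,3); WM=-2
i=1 t=1 v=6: → [1,3); WM=-2
i=2 t=2 v=2: → [1,4); WM=-1
i=3 t=3 v=5: → [1,5); WM=0
i=4 t=4 v=2: → [1,6); WM=1
i=5 t=4 v=8: → [1,6); WM=1
i=6 t=5 v=7: → [1,7); WM=2
i=7 t=6 v=9: → [1,8); WM=3
i=8 t=7 v=4: → [1,9); WM=4
i=9 t=8 v=5: → [1,10); WM=5
i=10 t=9 v=1: → [1,11); WM=6
i=11 t=5 v=6: → [1,11); WM=6
i=12 t=12 v=6: → [12,14); WM=9
i=13 t=14 v=9: → [14,16); WM=11
i=14 t=15 v=4: → [14,17); WM=12
i=15 t=16 v=2: → [14,18); WM=13
i=16 t=17 v=6: → [14,19); WM=14
i=17 t=17 v=9: → [14,19); WM=14
i=18 t=10 v=4: DROP (t<14-3); WM=14
i=19 t=18 v=3: → [14,20); WM=15
i=20 t=14 v=2: → [14,20); WM=15
i=21 t=21 v=6: → [21,23); WM=18
i=22 t=24 v=4: → [24,26); WM=21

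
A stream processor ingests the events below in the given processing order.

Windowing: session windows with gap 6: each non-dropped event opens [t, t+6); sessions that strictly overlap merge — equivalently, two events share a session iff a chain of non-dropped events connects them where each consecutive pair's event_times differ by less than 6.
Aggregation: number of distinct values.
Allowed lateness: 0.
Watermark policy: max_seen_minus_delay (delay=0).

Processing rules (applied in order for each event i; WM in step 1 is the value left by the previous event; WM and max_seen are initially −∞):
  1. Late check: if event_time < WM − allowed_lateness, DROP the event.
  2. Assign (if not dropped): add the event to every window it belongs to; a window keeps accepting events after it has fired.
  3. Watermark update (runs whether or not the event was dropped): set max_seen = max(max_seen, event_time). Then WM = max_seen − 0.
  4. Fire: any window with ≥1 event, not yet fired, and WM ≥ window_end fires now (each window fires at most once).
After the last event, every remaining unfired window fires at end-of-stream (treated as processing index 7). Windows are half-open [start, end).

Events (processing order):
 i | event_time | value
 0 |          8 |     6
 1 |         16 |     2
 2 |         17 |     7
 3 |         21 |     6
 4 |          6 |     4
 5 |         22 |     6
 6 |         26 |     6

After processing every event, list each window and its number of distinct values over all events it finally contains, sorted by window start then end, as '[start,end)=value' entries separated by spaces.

[8,14)=1 [16,32)=3

i=0 t=8 v=6: → [8,14); WM=8
i=1 t=16 v=2: → [16,22); WM=16
i=2 t=17 v=7: → [16,23); WM=17
i=3 t=21 v=6: → [16,27); WM=21
i=4 t=6 v=4: DROP (t<21-0); WM=21
i=5 t=22 v=6: → [16,28); WM=22
i=6 t=26 v=6: → [16,32); WM=26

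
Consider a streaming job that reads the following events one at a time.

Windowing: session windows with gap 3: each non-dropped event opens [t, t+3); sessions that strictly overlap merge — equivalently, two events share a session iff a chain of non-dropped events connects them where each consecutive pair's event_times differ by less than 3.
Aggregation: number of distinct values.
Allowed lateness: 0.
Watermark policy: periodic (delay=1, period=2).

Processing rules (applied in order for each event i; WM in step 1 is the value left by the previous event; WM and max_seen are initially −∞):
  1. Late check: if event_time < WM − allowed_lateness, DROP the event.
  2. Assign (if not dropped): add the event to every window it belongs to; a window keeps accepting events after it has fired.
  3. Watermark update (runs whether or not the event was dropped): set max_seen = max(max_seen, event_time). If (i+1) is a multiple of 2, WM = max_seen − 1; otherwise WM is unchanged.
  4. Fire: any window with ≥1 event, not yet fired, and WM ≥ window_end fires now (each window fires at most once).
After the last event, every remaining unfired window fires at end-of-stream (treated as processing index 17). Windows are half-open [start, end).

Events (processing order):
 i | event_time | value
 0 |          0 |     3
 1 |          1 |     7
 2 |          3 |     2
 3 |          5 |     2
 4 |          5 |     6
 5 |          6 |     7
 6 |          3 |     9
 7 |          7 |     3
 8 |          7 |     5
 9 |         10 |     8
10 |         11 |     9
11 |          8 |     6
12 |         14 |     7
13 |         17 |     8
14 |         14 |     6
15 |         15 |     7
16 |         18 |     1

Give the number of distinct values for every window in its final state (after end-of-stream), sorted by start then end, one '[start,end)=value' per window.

i=0 t=0 v=3: → [0,3); WM=−∞
i=1 t=1 v=7: → [0,4); WM=0
i=2 t=3 v=2: → [0,6); WM=0
i=3 t=5 v=2: → [0,8); WM=4
i=4 t=5 v=6: → [0,8); WM=4
i=5 t=6 v=7: → [0,9); WM=5
i=6 t=3 v=9: DROP (t<5-0); WM=5
i=7 t=7 v=3: → [0,10); WM=6
i=8 t=7 v=5: → [0,10); WM=6
i=9 t=10 v=8: → [10,13); WM=9
i=10 t=11 v=9: → [10,14); WM=9
i=11 t=8 v=6: DROP (t<9-0); WM=10
i=12 t=14 v=7: → [14,17); WM=10
i=13 t=17 v=8: → [17,20); WM=16
i=14 t=14 v=6: DROP (t<16-0); WM=16
i=15 t=15 v=7: DROP (t<16-0); WM=16
i=16 t=18 v=1: → [17,21); WM=16

[0,10)=5 [10,14)=2 [14,17)=1 [17,21)=2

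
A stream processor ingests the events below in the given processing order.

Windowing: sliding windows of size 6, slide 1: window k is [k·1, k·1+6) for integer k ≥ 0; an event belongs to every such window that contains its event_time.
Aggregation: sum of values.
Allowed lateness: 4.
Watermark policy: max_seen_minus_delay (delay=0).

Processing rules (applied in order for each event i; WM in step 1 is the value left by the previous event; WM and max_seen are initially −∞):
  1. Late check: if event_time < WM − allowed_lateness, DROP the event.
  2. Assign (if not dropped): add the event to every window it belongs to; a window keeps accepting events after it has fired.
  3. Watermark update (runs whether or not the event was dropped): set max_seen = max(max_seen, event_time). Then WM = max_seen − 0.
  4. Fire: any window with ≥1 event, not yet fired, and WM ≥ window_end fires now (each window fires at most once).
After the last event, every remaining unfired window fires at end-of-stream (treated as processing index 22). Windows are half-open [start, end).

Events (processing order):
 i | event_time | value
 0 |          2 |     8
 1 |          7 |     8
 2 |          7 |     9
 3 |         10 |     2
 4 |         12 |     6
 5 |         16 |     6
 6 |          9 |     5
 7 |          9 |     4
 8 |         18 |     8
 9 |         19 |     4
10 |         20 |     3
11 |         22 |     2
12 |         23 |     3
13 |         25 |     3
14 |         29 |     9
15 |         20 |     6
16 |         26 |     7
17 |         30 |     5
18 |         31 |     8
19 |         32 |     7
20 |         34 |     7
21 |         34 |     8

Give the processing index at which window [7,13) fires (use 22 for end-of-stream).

i=0 t=2 v=8: → [2,8),[1,7),[0,6); WM=2
i=1 t=7 v=8: → [7,13),[6,12),[5,11),[4,10),[3,9),[2,8); WM=7; [0,6) fires=8 [1,7) fires=8
i=2 t=7 v=9: → [7,13),[6,12),[5,11),[4,10),[3,9),[2,8); WM=7
i=3 t=10 v=2: → [10,16),[9,15),[8,14),[7,13),[6,12),[5,11); WM=10; [2,8) fires=25 [3,9) fires=17 [4,10) fires=17
i=4 t=12 v=6: → [12,18),[11,17),[10,16),[9,15),[8,14),[7,13); WM=12; [5,11) fires=19 [6,12) fires=19
i=5 t=16 v=6: → [16,22),[15,21),[14,20),[13,19),[12,18),[11,17); WM=16; [7,13) fires=25 [8,14) fires=8 [9,15) fires=8 [10,16) fires=8
i=6 t=9 v=5: DROP (t<16-4); WM=16
i=7 t=9 v=4: DROP (t<16-4); WM=16
i=8 t=18 v=8: → [18,24),[17,23),[16,22),[15,21),[14,20),[13,19); WM=18; [11,17) fires=12 [12,18) fires=12
i=9 t=19 v=4: → [19,25),[18,24),[17,23),[16,22),[15,21),[14,20); WM=19; [13,19) fires=14
i=10 t=20 v=3: → [20,26),[19,25),[18,24),[17,23),[16,22),[15,21); WM=20; [14,20) fires=18
i=11 t=22 v=2: → [22,28),[21,27),[20,26),[19,25),[18,24),[17,23); WM=22; [15,21) fires=21 [16,22) fires=21
i=12 t=23 v=3: → [23,29),[22,28),[21,27),[20,26),[19,25),[18,24); WM=23; [17,23) fires=17
i=13 t=25 v=3: → [25,31),[24,30),[23,29),[22,28),[21,27),[20,26); WM=25; [18,24) fires=20 [19,25) fires=12
i=14 t=29 v=9: → [29,35),[28,34),[27,33),[26,32),[25,31),[24,30); WM=29; [20,26) fires=11 [21,27) fires=8 [22,28) fires=8 [23,29) fires=6
i=15 t=20 v=6: DROP (t<29-4); WM=29
i=16 t=26 v=7: → [26,32),[25,31),[24,30),[23,29),[22,28),[21,27); WM=29
i=17 t=30 v=5: → [30,36),[29,35),[28,34),[27,33),[26,32),[25,31); WM=30; [24,30) fires=19
i=18 t=31 v=8: → [31,37),[30,36),[29,35),[28,34),[27,33),[26,32); WM=31; [25,31) fires=24
i=19 t=32 v=7: → [32,38),[31,37),[30,36),[29,35),[28,34),[27,33); WM=32; [26,32) fires=29
i=20 t=34 v=7: → [34,40),[33,39),[32,38),[31,37),[30,36),[29,35); WM=34; [27,33) fires=29 [28,34) fires=29
i=21 t=34 v=8: → [34,40),[33,39),[32,38),[31,37),[30,36),[29,35); WM=34

5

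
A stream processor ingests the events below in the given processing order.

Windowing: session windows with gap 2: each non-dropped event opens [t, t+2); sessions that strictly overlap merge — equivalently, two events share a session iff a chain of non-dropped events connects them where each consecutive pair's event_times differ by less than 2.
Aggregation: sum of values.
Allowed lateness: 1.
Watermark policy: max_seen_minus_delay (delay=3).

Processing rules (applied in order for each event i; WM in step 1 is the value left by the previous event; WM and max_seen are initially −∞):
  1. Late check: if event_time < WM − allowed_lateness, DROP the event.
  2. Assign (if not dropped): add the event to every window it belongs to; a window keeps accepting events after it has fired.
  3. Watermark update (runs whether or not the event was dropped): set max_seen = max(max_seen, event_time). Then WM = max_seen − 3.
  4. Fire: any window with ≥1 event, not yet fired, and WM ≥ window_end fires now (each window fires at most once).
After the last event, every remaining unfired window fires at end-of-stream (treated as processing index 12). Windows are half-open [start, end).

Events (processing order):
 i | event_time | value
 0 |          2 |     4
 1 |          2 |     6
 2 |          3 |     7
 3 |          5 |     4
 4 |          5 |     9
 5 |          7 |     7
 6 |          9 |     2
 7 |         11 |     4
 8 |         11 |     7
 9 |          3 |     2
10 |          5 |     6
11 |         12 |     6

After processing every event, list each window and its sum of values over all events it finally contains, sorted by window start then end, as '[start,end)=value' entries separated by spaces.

i=0 t=2 v=4: → [2,4); WM=-1
i=1 t=2 v=6: → [2,4); WM=-1
i=2 t=3 v=7: → [2,5); WM=0
i=3 t=5 v=4: → [5,7); WM=2
i=4 t=5 v=9: → [5,7); WM=2
i=5 t=7 v=7: → [7,9); WM=4
i=6 t=9 v=2: → [9,11); WM=6
i=7 t=11 v=4: → [11,13); WM=8
i=8 t=11 v=7: → [11,13); WM=8
i=9 t=3 v=2: DROP (t<8-1); WM=8
i=10 t=5 v=6: DROP (t<8-1); WM=8
i=11 t=12 v=6: → [11,14); WM=9

[2,5)=17 [5,7)=13 [7,9)=7 [9,11)=2 [11,14)=17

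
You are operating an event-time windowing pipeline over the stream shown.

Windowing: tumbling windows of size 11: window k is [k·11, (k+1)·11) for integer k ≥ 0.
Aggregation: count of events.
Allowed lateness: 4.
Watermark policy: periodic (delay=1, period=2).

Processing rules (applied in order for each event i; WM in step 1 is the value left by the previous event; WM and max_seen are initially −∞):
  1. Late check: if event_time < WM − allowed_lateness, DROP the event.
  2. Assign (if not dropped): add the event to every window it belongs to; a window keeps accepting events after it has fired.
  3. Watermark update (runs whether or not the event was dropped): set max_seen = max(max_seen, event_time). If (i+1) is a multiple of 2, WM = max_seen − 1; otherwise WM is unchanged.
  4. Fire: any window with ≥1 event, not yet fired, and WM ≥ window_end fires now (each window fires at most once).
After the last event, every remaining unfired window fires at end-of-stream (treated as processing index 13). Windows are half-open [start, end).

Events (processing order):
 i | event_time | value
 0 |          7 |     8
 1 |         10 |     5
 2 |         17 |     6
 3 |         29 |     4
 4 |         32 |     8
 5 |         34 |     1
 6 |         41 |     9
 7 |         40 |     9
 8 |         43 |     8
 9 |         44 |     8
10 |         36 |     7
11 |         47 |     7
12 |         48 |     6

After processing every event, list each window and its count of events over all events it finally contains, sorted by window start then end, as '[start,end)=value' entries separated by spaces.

[0,11)=2 [11,22)=1 [22,33)=2 [33,44)=4 [44,55)=3

i=0 t=7 v=8: → [0,11); WM=−∞
i=1 t=10 v=5: → [0,11); WM=9
i=2 t=17 v=6: → [11,22); WM=9
i=3 t=29 v=4: → [22,33); WM=28; [0,11) fires=2 [11,22) fires=1
i=4 t=32 v=8: → [22,33); WM=28
i=5 t=34 v=1: → [33,44); WM=33; [22,33) fires=2
i=6 t=41 v=9: → [33,44); WM=33
i=7 t=40 v=9: → [33,44); WM=40
i=8 t=43 v=8: → [33,44); WM=40
i=9 t=44 v=8: → [44,55); WM=43
i=10 t=36 v=7: DROP (t<43-4); WM=43
i=11 t=47 v=7: → [44,55); WM=46; [33,44) fires=4
i=12 t=48 v=6: → [44,55); WM=46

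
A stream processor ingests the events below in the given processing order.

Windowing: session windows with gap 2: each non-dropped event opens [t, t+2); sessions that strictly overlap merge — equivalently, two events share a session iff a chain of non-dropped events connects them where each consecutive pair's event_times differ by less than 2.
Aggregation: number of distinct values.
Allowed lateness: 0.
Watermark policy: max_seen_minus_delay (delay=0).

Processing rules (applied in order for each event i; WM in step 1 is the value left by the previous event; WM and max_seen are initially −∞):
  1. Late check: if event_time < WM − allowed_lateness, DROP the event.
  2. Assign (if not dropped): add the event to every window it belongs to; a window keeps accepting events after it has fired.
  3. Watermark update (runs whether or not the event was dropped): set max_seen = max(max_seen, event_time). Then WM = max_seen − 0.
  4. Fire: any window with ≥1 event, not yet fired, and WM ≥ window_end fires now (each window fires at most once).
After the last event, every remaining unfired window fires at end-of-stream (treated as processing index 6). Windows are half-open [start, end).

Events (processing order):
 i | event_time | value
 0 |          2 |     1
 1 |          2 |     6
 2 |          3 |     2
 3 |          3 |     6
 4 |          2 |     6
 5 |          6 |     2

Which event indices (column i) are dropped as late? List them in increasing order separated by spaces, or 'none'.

4

i=0 t=2 v=1: → [2,4); WM=2
i=1 t=2 v=6: → [2,4); WM=2
i=2 t=3 v=2: → [2,5); WM=3
i=3 t=3 v=6: → [2,5); WM=3
i=4 t=2 v=6: DROP (t<3-0); WM=3
i=5 t=6 v=2: → [6,8); WM=6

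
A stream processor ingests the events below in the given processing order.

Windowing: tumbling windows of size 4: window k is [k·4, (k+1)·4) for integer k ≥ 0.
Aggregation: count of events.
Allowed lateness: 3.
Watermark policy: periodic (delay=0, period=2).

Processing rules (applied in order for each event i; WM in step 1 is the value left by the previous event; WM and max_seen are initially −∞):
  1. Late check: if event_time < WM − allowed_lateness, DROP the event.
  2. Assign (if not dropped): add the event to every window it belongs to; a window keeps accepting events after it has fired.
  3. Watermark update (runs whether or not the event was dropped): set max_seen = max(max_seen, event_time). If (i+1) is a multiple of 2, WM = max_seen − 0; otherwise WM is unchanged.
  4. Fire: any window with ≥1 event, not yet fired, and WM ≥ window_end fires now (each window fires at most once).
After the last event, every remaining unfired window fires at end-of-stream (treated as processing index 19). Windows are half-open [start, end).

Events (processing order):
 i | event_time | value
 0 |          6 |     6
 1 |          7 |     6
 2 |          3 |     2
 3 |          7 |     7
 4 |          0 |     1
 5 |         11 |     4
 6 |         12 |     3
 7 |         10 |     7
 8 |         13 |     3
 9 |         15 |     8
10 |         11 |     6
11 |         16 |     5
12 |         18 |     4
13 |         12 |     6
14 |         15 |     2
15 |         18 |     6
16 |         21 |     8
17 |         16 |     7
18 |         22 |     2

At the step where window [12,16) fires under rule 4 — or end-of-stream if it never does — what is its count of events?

i=0 t=6 v=6: → [4,8); WM=−∞
i=1 t=7 v=6: → [4,8); WM=7
i=2 t=3 v=2: DROP (t<7-3); WM=7
i=3 t=7 v=7: → [4,8); WM=7
i=4 t=0 v=1: DROP (t<7-3); WM=7
i=5 t=11 v=4: → [8,12); WM=11; [4,8) fires=3
i=6 t=12 v=3: → [12,16); WM=11
i=7 t=10 v=7: → [8,12); WM=12; [8,12) fires=2
i=8 t=13 v=3: → [12,16); WM=12
i=9 t=15 v=8: → [12,16); WM=15
i=10 t=11 v=6: DROP (t<15-3); WM=15
i=11 t=16 v=5: → [16,20); WM=16; [12,16) fires=3
i=12 t=18 v=4: → [16,20); WM=16
i=13 t=12 v=6: DROP (t<16-3); WM=18
i=14 t=15 v=2: → [12,16); WM=18
i=15 t=18 v=6: → [16,20); WM=18
i=16 t=21 v=8: → [20,24); WM=18
i=17 t=16 v=7: → [16,20); WM=21; [16,20) fires=4
i=18 t=22 v=2: → [20,24); WM=21

3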